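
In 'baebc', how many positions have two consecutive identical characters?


Looking for consecutive identical characters in 'baebc':
  pos 0-1: 'b' vs 'a' -> different
  pos 1-2: 'a' vs 'e' -> different
  pos 2-3: 'e' vs 'b' -> different
  pos 3-4: 'b' vs 'c' -> different
Consecutive identical pairs: []
Count: 0

0


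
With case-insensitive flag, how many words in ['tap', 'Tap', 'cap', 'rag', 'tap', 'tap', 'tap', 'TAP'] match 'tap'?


Case-insensitive matching: compare each word's lowercase form to 'tap'.
  'tap' -> lower='tap' -> MATCH
  'Tap' -> lower='tap' -> MATCH
  'cap' -> lower='cap' -> no
  'rag' -> lower='rag' -> no
  'tap' -> lower='tap' -> MATCH
  'tap' -> lower='tap' -> MATCH
  'tap' -> lower='tap' -> MATCH
  'TAP' -> lower='tap' -> MATCH
Matches: ['tap', 'Tap', 'tap', 'tap', 'tap', 'TAP']
Count: 6

6


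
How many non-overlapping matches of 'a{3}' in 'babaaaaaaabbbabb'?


Pattern 'a{3}' matches exactly 3 consecutive a's (greedy, non-overlapping).
String: 'babaaaaaaabbbabb'
Scanning for runs of a's:
  Run at pos 1: 'a' (length 1) -> 0 match(es)
  Run at pos 3: 'aaaaaaa' (length 7) -> 2 match(es)
  Run at pos 13: 'a' (length 1) -> 0 match(es)
Matches found: ['aaa', 'aaa']
Total: 2

2


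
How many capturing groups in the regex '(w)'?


To count capturing groups, count each '(' that starts a group.
Pattern: '(w)'
Walking through the pattern:
  Position 0: '(' -> group #1
Total capturing groups: 1

1


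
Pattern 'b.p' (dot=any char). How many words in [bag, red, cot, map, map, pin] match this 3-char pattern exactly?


Pattern 'b.p' means: starts with 'b', any single char, ends with 'p'.
Checking each word (must be exactly 3 chars):
  'bag' (len=3): no
  'red' (len=3): no
  'cot' (len=3): no
  'map' (len=3): no
  'map' (len=3): no
  'pin' (len=3): no
Matching words: []
Total: 0

0


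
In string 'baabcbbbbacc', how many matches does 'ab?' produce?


Pattern 'ab?' matches 'a' optionally followed by 'b'.
String: 'baabcbbbbacc'
Scanning left to right for 'a' then checking next char:
  Match 1: 'a' (a not followed by b)
  Match 2: 'ab' (a followed by b)
  Match 3: 'a' (a not followed by b)
Total matches: 3

3


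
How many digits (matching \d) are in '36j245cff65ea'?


\d matches any digit 0-9.
Scanning '36j245cff65ea':
  pos 0: '3' -> DIGIT
  pos 1: '6' -> DIGIT
  pos 3: '2' -> DIGIT
  pos 4: '4' -> DIGIT
  pos 5: '5' -> DIGIT
  pos 9: '6' -> DIGIT
  pos 10: '5' -> DIGIT
Digits found: ['3', '6', '2', '4', '5', '6', '5']
Total: 7

7


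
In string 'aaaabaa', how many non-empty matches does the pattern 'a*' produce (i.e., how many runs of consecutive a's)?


Pattern 'a*' matches zero or more a's. We want non-empty runs of consecutive a's.
String: 'aaaabaa'
Walking through the string to find runs of a's:
  Run 1: positions 0-3 -> 'aaaa'
  Run 2: positions 5-6 -> 'aa'
Non-empty runs found: ['aaaa', 'aa']
Count: 2

2


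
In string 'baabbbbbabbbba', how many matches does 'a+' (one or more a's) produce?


Pattern 'a+' matches one or more consecutive a's.
String: 'baabbbbbabbbba'
Scanning for runs of a:
  Match 1: 'aa' (length 2)
  Match 2: 'a' (length 1)
  Match 3: 'a' (length 1)
Total matches: 3

3


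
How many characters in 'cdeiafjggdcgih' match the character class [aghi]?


Character class [aghi] matches any of: {a, g, h, i}
Scanning string 'cdeiafjggdcgih' character by character:
  pos 0: 'c' -> no
  pos 1: 'd' -> no
  pos 2: 'e' -> no
  pos 3: 'i' -> MATCH
  pos 4: 'a' -> MATCH
  pos 5: 'f' -> no
  pos 6: 'j' -> no
  pos 7: 'g' -> MATCH
  pos 8: 'g' -> MATCH
  pos 9: 'd' -> no
  pos 10: 'c' -> no
  pos 11: 'g' -> MATCH
  pos 12: 'i' -> MATCH
  pos 13: 'h' -> MATCH
Total matches: 7

7


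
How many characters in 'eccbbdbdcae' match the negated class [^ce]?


Negated class [^ce] matches any char NOT in {c, e}
Scanning 'eccbbdbdcae':
  pos 0: 'e' -> no (excluded)
  pos 1: 'c' -> no (excluded)
  pos 2: 'c' -> no (excluded)
  pos 3: 'b' -> MATCH
  pos 4: 'b' -> MATCH
  pos 5: 'd' -> MATCH
  pos 6: 'b' -> MATCH
  pos 7: 'd' -> MATCH
  pos 8: 'c' -> no (excluded)
  pos 9: 'a' -> MATCH
  pos 10: 'e' -> no (excluded)
Total matches: 6

6


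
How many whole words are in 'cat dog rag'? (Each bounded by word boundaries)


Word boundaries (\b) mark the start/end of each word.
Text: 'cat dog rag'
Splitting by whitespace:
  Word 1: 'cat'
  Word 2: 'dog'
  Word 3: 'rag'
Total whole words: 3

3


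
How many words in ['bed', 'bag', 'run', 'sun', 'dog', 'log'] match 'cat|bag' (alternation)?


Alternation 'cat|bag' matches either 'cat' or 'bag'.
Checking each word:
  'bed' -> no
  'bag' -> MATCH
  'run' -> no
  'sun' -> no
  'dog' -> no
  'log' -> no
Matches: ['bag']
Count: 1

1


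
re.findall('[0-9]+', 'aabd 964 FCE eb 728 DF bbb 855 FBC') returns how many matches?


Pattern '[0-9]+' finds one or more digits.
Text: 'aabd 964 FCE eb 728 DF bbb 855 FBC'
Scanning for matches:
  Match 1: '964'
  Match 2: '728'
  Match 3: '855'
Total matches: 3

3


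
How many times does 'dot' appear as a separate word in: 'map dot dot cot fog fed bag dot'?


Scanning each word for exact match 'dot':
  Word 1: 'map' -> no
  Word 2: 'dot' -> MATCH
  Word 3: 'dot' -> MATCH
  Word 4: 'cot' -> no
  Word 5: 'fog' -> no
  Word 6: 'fed' -> no
  Word 7: 'bag' -> no
  Word 8: 'dot' -> MATCH
Total matches: 3

3


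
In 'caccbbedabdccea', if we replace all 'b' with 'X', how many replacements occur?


re.sub('b', 'X', text) replaces every occurrence of 'b' with 'X'.
Text: 'caccbbedabdccea'
Scanning for 'b':
  pos 4: 'b' -> replacement #1
  pos 5: 'b' -> replacement #2
  pos 9: 'b' -> replacement #3
Total replacements: 3

3


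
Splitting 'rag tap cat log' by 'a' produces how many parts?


Splitting by 'a' breaks the string at each occurrence of the separator.
Text: 'rag tap cat log'
Parts after split:
  Part 1: 'r'
  Part 2: 'g t'
  Part 3: 'p c'
  Part 4: 't log'
Total parts: 4

4


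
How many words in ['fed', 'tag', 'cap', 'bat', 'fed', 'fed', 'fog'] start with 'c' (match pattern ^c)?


Pattern ^c anchors to start of word. Check which words begin with 'c':
  'fed' -> no
  'tag' -> no
  'cap' -> MATCH (starts with 'c')
  'bat' -> no
  'fed' -> no
  'fed' -> no
  'fog' -> no
Matching words: ['cap']
Count: 1

1


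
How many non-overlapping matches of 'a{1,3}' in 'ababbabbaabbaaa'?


Pattern 'a{1,3}' matches between 1 and 3 consecutive a's (greedy).
String: 'ababbabbaabbaaa'
Finding runs of a's and applying greedy matching:
  Run at pos 0: 'a' (length 1)
  Run at pos 2: 'a' (length 1)
  Run at pos 5: 'a' (length 1)
  Run at pos 8: 'aa' (length 2)
  Run at pos 12: 'aaa' (length 3)
Matches: ['a', 'a', 'a', 'aa', 'aaa']
Count: 5

5


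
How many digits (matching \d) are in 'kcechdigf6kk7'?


\d matches any digit 0-9.
Scanning 'kcechdigf6kk7':
  pos 9: '6' -> DIGIT
  pos 12: '7' -> DIGIT
Digits found: ['6', '7']
Total: 2

2


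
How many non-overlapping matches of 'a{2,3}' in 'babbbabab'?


Pattern 'a{2,3}' matches between 2 and 3 consecutive a's (greedy).
String: 'babbbabab'
Finding runs of a's and applying greedy matching:
  Run at pos 1: 'a' (length 1)
  Run at pos 5: 'a' (length 1)
  Run at pos 7: 'a' (length 1)
Matches: []
Count: 0

0


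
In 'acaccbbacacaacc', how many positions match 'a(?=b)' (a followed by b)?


Lookahead 'a(?=b)' matches 'a' only when followed by 'b'.
String: 'acaccbbacacaacc'
Checking each position where char is 'a':
  pos 0: 'a' -> no (next='c')
  pos 2: 'a' -> no (next='c')
  pos 7: 'a' -> no (next='c')
  pos 9: 'a' -> no (next='c')
  pos 11: 'a' -> no (next='a')
  pos 12: 'a' -> no (next='c')
Matching positions: []
Count: 0

0


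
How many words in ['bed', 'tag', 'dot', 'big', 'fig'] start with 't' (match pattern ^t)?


Pattern ^t anchors to start of word. Check which words begin with 't':
  'bed' -> no
  'tag' -> MATCH (starts with 't')
  'dot' -> no
  'big' -> no
  'fig' -> no
Matching words: ['tag']
Count: 1

1


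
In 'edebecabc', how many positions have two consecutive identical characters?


Looking for consecutive identical characters in 'edebecabc':
  pos 0-1: 'e' vs 'd' -> different
  pos 1-2: 'd' vs 'e' -> different
  pos 2-3: 'e' vs 'b' -> different
  pos 3-4: 'b' vs 'e' -> different
  pos 4-5: 'e' vs 'c' -> different
  pos 5-6: 'c' vs 'a' -> different
  pos 6-7: 'a' vs 'b' -> different
  pos 7-8: 'b' vs 'c' -> different
Consecutive identical pairs: []
Count: 0

0


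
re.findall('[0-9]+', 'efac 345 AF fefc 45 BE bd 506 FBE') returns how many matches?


Pattern '[0-9]+' finds one or more digits.
Text: 'efac 345 AF fefc 45 BE bd 506 FBE'
Scanning for matches:
  Match 1: '345'
  Match 2: '45'
  Match 3: '506'
Total matches: 3

3


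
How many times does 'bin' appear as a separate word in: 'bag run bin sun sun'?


Scanning each word for exact match 'bin':
  Word 1: 'bag' -> no
  Word 2: 'run' -> no
  Word 3: 'bin' -> MATCH
  Word 4: 'sun' -> no
  Word 5: 'sun' -> no
Total matches: 1

1


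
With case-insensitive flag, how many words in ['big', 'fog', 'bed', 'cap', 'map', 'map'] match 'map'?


Case-insensitive matching: compare each word's lowercase form to 'map'.
  'big' -> lower='big' -> no
  'fog' -> lower='fog' -> no
  'bed' -> lower='bed' -> no
  'cap' -> lower='cap' -> no
  'map' -> lower='map' -> MATCH
  'map' -> lower='map' -> MATCH
Matches: ['map', 'map']
Count: 2

2


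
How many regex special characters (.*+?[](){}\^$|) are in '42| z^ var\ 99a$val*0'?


Regex special characters are: . * + ? [ ] ( ) { } \ ^ $ |
Scanning '42| z^ var\ 99a$val*0':
  pos 2: '|' -> SPECIAL
  pos 5: '^' -> SPECIAL
  pos 10: '\' -> SPECIAL
  pos 15: '$' -> SPECIAL
  pos 19: '*' -> SPECIAL
Special chars found: ['|', '^', '\\', '$', '*']
Total: 5

5


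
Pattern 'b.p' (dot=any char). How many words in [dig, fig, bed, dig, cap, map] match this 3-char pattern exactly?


Pattern 'b.p' means: starts with 'b', any single char, ends with 'p'.
Checking each word (must be exactly 3 chars):
  'dig' (len=3): no
  'fig' (len=3): no
  'bed' (len=3): no
  'dig' (len=3): no
  'cap' (len=3): no
  'map' (len=3): no
Matching words: []
Total: 0

0


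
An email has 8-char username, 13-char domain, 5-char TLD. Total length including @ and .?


An email address has format: username@domain.tld
Username length: 8
'@' character: 1
Domain length: 13
'.' character: 1
TLD length: 5
Total = 8 + 1 + 13 + 1 + 5 = 28

28


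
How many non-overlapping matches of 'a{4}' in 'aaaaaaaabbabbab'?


Pattern 'a{4}' matches exactly 4 consecutive a's (greedy, non-overlapping).
String: 'aaaaaaaabbabbab'
Scanning for runs of a's:
  Run at pos 0: 'aaaaaaaa' (length 8) -> 2 match(es)
  Run at pos 10: 'a' (length 1) -> 0 match(es)
  Run at pos 13: 'a' (length 1) -> 0 match(es)
Matches found: ['aaaa', 'aaaa']
Total: 2

2


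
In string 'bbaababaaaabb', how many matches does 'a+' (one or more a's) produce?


Pattern 'a+' matches one or more consecutive a's.
String: 'bbaababaaaabb'
Scanning for runs of a:
  Match 1: 'aa' (length 2)
  Match 2: 'a' (length 1)
  Match 3: 'aaaa' (length 4)
Total matches: 3

3


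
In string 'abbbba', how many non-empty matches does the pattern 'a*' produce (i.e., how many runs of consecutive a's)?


Pattern 'a*' matches zero or more a's. We want non-empty runs of consecutive a's.
String: 'abbbba'
Walking through the string to find runs of a's:
  Run 1: positions 0-0 -> 'a'
  Run 2: positions 5-5 -> 'a'
Non-empty runs found: ['a', 'a']
Count: 2

2


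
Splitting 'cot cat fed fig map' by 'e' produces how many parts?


Splitting by 'e' breaks the string at each occurrence of the separator.
Text: 'cot cat fed fig map'
Parts after split:
  Part 1: 'cot cat f'
  Part 2: 'd fig map'
Total parts: 2

2


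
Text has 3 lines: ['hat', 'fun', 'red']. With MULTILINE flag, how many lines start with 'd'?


With MULTILINE flag, ^ matches the start of each line.
Lines: ['hat', 'fun', 'red']
Checking which lines start with 'd':
  Line 1: 'hat' -> no
  Line 2: 'fun' -> no
  Line 3: 'red' -> no
Matching lines: []
Count: 0

0


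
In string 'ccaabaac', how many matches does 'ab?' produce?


Pattern 'ab?' matches 'a' optionally followed by 'b'.
String: 'ccaabaac'
Scanning left to right for 'a' then checking next char:
  Match 1: 'a' (a not followed by b)
  Match 2: 'ab' (a followed by b)
  Match 3: 'a' (a not followed by b)
  Match 4: 'a' (a not followed by b)
Total matches: 4

4


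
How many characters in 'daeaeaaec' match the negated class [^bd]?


Negated class [^bd] matches any char NOT in {b, d}
Scanning 'daeaeaaec':
  pos 0: 'd' -> no (excluded)
  pos 1: 'a' -> MATCH
  pos 2: 'e' -> MATCH
  pos 3: 'a' -> MATCH
  pos 4: 'e' -> MATCH
  pos 5: 'a' -> MATCH
  pos 6: 'a' -> MATCH
  pos 7: 'e' -> MATCH
  pos 8: 'c' -> MATCH
Total matches: 8

8


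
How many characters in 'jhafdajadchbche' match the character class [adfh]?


Character class [adfh] matches any of: {a, d, f, h}
Scanning string 'jhafdajadchbche' character by character:
  pos 0: 'j' -> no
  pos 1: 'h' -> MATCH
  pos 2: 'a' -> MATCH
  pos 3: 'f' -> MATCH
  pos 4: 'd' -> MATCH
  pos 5: 'a' -> MATCH
  pos 6: 'j' -> no
  pos 7: 'a' -> MATCH
  pos 8: 'd' -> MATCH
  pos 9: 'c' -> no
  pos 10: 'h' -> MATCH
  pos 11: 'b' -> no
  pos 12: 'c' -> no
  pos 13: 'h' -> MATCH
  pos 14: 'e' -> no
Total matches: 9

9


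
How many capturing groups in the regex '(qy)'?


To count capturing groups, count each '(' that starts a group.
Pattern: '(qy)'
Walking through the pattern:
  Position 0: '(' -> group #1
Total capturing groups: 1

1


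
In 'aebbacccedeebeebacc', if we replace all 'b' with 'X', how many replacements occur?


re.sub('b', 'X', text) replaces every occurrence of 'b' with 'X'.
Text: 'aebbacccedeebeebacc'
Scanning for 'b':
  pos 2: 'b' -> replacement #1
  pos 3: 'b' -> replacement #2
  pos 12: 'b' -> replacement #3
  pos 15: 'b' -> replacement #4
Total replacements: 4

4


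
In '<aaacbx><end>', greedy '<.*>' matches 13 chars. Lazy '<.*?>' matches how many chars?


Greedy '<.*>' tries to match as MUCH as possible.
Lazy '<.*?>' tries to match as LITTLE as possible.

String: '<aaacbx><end>'
Greedy '<.*>' starts at first '<' and extends to the LAST '>': '<aaacbx><end>' (13 chars)
Lazy '<.*?>' starts at first '<' and stops at the FIRST '>': '<aaacbx>' (8 chars)

8


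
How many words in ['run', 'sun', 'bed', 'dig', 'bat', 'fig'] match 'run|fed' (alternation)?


Alternation 'run|fed' matches either 'run' or 'fed'.
Checking each word:
  'run' -> MATCH
  'sun' -> no
  'bed' -> no
  'dig' -> no
  'bat' -> no
  'fig' -> no
Matches: ['run']
Count: 1

1


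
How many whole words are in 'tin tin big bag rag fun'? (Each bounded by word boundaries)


Word boundaries (\b) mark the start/end of each word.
Text: 'tin tin big bag rag fun'
Splitting by whitespace:
  Word 1: 'tin'
  Word 2: 'tin'
  Word 3: 'big'
  Word 4: 'bag'
  Word 5: 'rag'
  Word 6: 'fun'
Total whole words: 6

6


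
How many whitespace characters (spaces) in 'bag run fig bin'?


\s matches whitespace characters (spaces, tabs, etc.).
Text: 'bag run fig bin'
This text has 4 words separated by spaces.
Number of spaces = number of words - 1 = 4 - 1 = 3

3


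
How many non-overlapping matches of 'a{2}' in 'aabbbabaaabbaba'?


Pattern 'a{2}' matches exactly 2 consecutive a's (greedy, non-overlapping).
String: 'aabbbabaaabbaba'
Scanning for runs of a's:
  Run at pos 0: 'aa' (length 2) -> 1 match(es)
  Run at pos 5: 'a' (length 1) -> 0 match(es)
  Run at pos 7: 'aaa' (length 3) -> 1 match(es)
  Run at pos 12: 'a' (length 1) -> 0 match(es)
  Run at pos 14: 'a' (length 1) -> 0 match(es)
Matches found: ['aa', 'aa']
Total: 2

2


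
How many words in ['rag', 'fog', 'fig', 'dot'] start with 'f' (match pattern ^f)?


Pattern ^f anchors to start of word. Check which words begin with 'f':
  'rag' -> no
  'fog' -> MATCH (starts with 'f')
  'fig' -> MATCH (starts with 'f')
  'dot' -> no
Matching words: ['fog', 'fig']
Count: 2

2


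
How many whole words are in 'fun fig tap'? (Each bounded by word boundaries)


Word boundaries (\b) mark the start/end of each word.
Text: 'fun fig tap'
Splitting by whitespace:
  Word 1: 'fun'
  Word 2: 'fig'
  Word 3: 'tap'
Total whole words: 3

3


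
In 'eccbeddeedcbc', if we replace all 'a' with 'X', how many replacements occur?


re.sub('a', 'X', text) replaces every occurrence of 'a' with 'X'.
Text: 'eccbeddeedcbc'
Scanning for 'a':
Total replacements: 0

0


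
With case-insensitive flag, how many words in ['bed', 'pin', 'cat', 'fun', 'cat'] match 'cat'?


Case-insensitive matching: compare each word's lowercase form to 'cat'.
  'bed' -> lower='bed' -> no
  'pin' -> lower='pin' -> no
  'cat' -> lower='cat' -> MATCH
  'fun' -> lower='fun' -> no
  'cat' -> lower='cat' -> MATCH
Matches: ['cat', 'cat']
Count: 2

2


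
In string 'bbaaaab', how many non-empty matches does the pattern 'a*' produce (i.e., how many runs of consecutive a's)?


Pattern 'a*' matches zero or more a's. We want non-empty runs of consecutive a's.
String: 'bbaaaab'
Walking through the string to find runs of a's:
  Run 1: positions 2-5 -> 'aaaa'
Non-empty runs found: ['aaaa']
Count: 1

1


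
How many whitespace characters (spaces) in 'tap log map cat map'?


\s matches whitespace characters (spaces, tabs, etc.).
Text: 'tap log map cat map'
This text has 5 words separated by spaces.
Number of spaces = number of words - 1 = 5 - 1 = 4

4


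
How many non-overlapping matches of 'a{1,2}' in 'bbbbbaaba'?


Pattern 'a{1,2}' matches between 1 and 2 consecutive a's (greedy).
String: 'bbbbbaaba'
Finding runs of a's and applying greedy matching:
  Run at pos 5: 'aa' (length 2)
  Run at pos 8: 'a' (length 1)
Matches: ['aa', 'a']
Count: 2

2


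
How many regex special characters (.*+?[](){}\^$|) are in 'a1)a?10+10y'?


Regex special characters are: . * + ? [ ] ( ) { } \ ^ $ |
Scanning 'a1)a?10+10y':
  pos 2: ')' -> SPECIAL
  pos 4: '?' -> SPECIAL
  pos 7: '+' -> SPECIAL
Special chars found: [')', '?', '+']
Total: 3

3


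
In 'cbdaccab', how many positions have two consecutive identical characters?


Looking for consecutive identical characters in 'cbdaccab':
  pos 0-1: 'c' vs 'b' -> different
  pos 1-2: 'b' vs 'd' -> different
  pos 2-3: 'd' vs 'a' -> different
  pos 3-4: 'a' vs 'c' -> different
  pos 4-5: 'c' vs 'c' -> MATCH ('cc')
  pos 5-6: 'c' vs 'a' -> different
  pos 6-7: 'a' vs 'b' -> different
Consecutive identical pairs: ['cc']
Count: 1

1


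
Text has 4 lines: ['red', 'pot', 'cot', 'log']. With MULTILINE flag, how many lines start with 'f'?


With MULTILINE flag, ^ matches the start of each line.
Lines: ['red', 'pot', 'cot', 'log']
Checking which lines start with 'f':
  Line 1: 'red' -> no
  Line 2: 'pot' -> no
  Line 3: 'cot' -> no
  Line 4: 'log' -> no
Matching lines: []
Count: 0

0


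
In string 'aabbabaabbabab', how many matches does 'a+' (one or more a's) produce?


Pattern 'a+' matches one or more consecutive a's.
String: 'aabbabaabbabab'
Scanning for runs of a:
  Match 1: 'aa' (length 2)
  Match 2: 'a' (length 1)
  Match 3: 'aa' (length 2)
  Match 4: 'a' (length 1)
  Match 5: 'a' (length 1)
Total matches: 5

5


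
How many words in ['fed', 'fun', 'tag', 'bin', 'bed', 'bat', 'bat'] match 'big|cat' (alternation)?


Alternation 'big|cat' matches either 'big' or 'cat'.
Checking each word:
  'fed' -> no
  'fun' -> no
  'tag' -> no
  'bin' -> no
  'bed' -> no
  'bat' -> no
  'bat' -> no
Matches: []
Count: 0

0


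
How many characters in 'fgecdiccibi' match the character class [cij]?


Character class [cij] matches any of: {c, i, j}
Scanning string 'fgecdiccibi' character by character:
  pos 0: 'f' -> no
  pos 1: 'g' -> no
  pos 2: 'e' -> no
  pos 3: 'c' -> MATCH
  pos 4: 'd' -> no
  pos 5: 'i' -> MATCH
  pos 6: 'c' -> MATCH
  pos 7: 'c' -> MATCH
  pos 8: 'i' -> MATCH
  pos 9: 'b' -> no
  pos 10: 'i' -> MATCH
Total matches: 6

6


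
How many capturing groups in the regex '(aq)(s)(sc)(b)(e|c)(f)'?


To count capturing groups, count each '(' that starts a group.
Pattern: '(aq)(s)(sc)(b)(e|c)(f)'
Walking through the pattern:
  Position 0: '(' -> group #1
  Position 4: '(' -> group #2
  Position 7: '(' -> group #3
  Position 11: '(' -> group #4
  Position 14: '(' -> group #5
  Position 19: '(' -> group #6
Total capturing groups: 6

6


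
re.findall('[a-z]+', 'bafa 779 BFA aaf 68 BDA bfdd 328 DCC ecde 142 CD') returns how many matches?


Pattern '[a-z]+' finds one or more lowercase letters.
Text: 'bafa 779 BFA aaf 68 BDA bfdd 328 DCC ecde 142 CD'
Scanning for matches:
  Match 1: 'bafa'
  Match 2: 'aaf'
  Match 3: 'bfdd'
  Match 4: 'ecde'
Total matches: 4

4


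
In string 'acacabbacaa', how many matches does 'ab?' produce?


Pattern 'ab?' matches 'a' optionally followed by 'b'.
String: 'acacabbacaa'
Scanning left to right for 'a' then checking next char:
  Match 1: 'a' (a not followed by b)
  Match 2: 'a' (a not followed by b)
  Match 3: 'ab' (a followed by b)
  Match 4: 'a' (a not followed by b)
  Match 5: 'a' (a not followed by b)
  Match 6: 'a' (a not followed by b)
Total matches: 6

6


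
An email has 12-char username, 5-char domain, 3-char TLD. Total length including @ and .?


An email address has format: username@domain.tld
Username length: 12
'@' character: 1
Domain length: 5
'.' character: 1
TLD length: 3
Total = 12 + 1 + 5 + 1 + 3 = 22

22


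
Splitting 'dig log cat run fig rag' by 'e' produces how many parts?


Splitting by 'e' breaks the string at each occurrence of the separator.
Text: 'dig log cat run fig rag'
Parts after split:
  Part 1: 'dig log cat run fig rag'
Total parts: 1

1


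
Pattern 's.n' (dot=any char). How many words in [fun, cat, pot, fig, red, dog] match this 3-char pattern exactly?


Pattern 's.n' means: starts with 's', any single char, ends with 'n'.
Checking each word (must be exactly 3 chars):
  'fun' (len=3): no
  'cat' (len=3): no
  'pot' (len=3): no
  'fig' (len=3): no
  'red' (len=3): no
  'dog' (len=3): no
Matching words: []
Total: 0

0


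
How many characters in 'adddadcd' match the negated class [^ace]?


Negated class [^ace] matches any char NOT in {a, c, e}
Scanning 'adddadcd':
  pos 0: 'a' -> no (excluded)
  pos 1: 'd' -> MATCH
  pos 2: 'd' -> MATCH
  pos 3: 'd' -> MATCH
  pos 4: 'a' -> no (excluded)
  pos 5: 'd' -> MATCH
  pos 6: 'c' -> no (excluded)
  pos 7: 'd' -> MATCH
Total matches: 5

5


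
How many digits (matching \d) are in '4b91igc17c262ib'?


\d matches any digit 0-9.
Scanning '4b91igc17c262ib':
  pos 0: '4' -> DIGIT
  pos 2: '9' -> DIGIT
  pos 3: '1' -> DIGIT
  pos 7: '1' -> DIGIT
  pos 8: '7' -> DIGIT
  pos 10: '2' -> DIGIT
  pos 11: '6' -> DIGIT
  pos 12: '2' -> DIGIT
Digits found: ['4', '9', '1', '1', '7', '2', '6', '2']
Total: 8

8


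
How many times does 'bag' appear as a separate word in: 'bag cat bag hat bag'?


Scanning each word for exact match 'bag':
  Word 1: 'bag' -> MATCH
  Word 2: 'cat' -> no
  Word 3: 'bag' -> MATCH
  Word 4: 'hat' -> no
  Word 5: 'bag' -> MATCH
Total matches: 3

3


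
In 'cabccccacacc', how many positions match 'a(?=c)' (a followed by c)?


Lookahead 'a(?=c)' matches 'a' only when followed by 'c'.
String: 'cabccccacacc'
Checking each position where char is 'a':
  pos 1: 'a' -> no (next='b')
  pos 7: 'a' -> MATCH (next='c')
  pos 9: 'a' -> MATCH (next='c')
Matching positions: [7, 9]
Count: 2

2


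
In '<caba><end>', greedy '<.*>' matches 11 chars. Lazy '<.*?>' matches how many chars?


Greedy '<.*>' tries to match as MUCH as possible.
Lazy '<.*?>' tries to match as LITTLE as possible.

String: '<caba><end>'
Greedy '<.*>' starts at first '<' and extends to the LAST '>': '<caba><end>' (11 chars)
Lazy '<.*?>' starts at first '<' and stops at the FIRST '>': '<caba>' (6 chars)

6


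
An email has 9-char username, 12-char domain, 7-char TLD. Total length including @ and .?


An email address has format: username@domain.tld
Username length: 9
'@' character: 1
Domain length: 12
'.' character: 1
TLD length: 7
Total = 9 + 1 + 12 + 1 + 7 = 30

30


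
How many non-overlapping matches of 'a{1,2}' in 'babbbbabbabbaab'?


Pattern 'a{1,2}' matches between 1 and 2 consecutive a's (greedy).
String: 'babbbbabbabbaab'
Finding runs of a's and applying greedy matching:
  Run at pos 1: 'a' (length 1)
  Run at pos 6: 'a' (length 1)
  Run at pos 9: 'a' (length 1)
  Run at pos 12: 'aa' (length 2)
Matches: ['a', 'a', 'a', 'aa']
Count: 4

4


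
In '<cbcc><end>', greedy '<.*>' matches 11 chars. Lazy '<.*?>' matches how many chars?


Greedy '<.*>' tries to match as MUCH as possible.
Lazy '<.*?>' tries to match as LITTLE as possible.

String: '<cbcc><end>'
Greedy '<.*>' starts at first '<' and extends to the LAST '>': '<cbcc><end>' (11 chars)
Lazy '<.*?>' starts at first '<' and stops at the FIRST '>': '<cbcc>' (6 chars)

6


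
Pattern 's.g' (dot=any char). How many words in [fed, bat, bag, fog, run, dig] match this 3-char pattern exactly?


Pattern 's.g' means: starts with 's', any single char, ends with 'g'.
Checking each word (must be exactly 3 chars):
  'fed' (len=3): no
  'bat' (len=3): no
  'bag' (len=3): no
  'fog' (len=3): no
  'run' (len=3): no
  'dig' (len=3): no
Matching words: []
Total: 0

0


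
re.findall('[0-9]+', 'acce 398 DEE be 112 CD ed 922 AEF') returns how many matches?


Pattern '[0-9]+' finds one or more digits.
Text: 'acce 398 DEE be 112 CD ed 922 AEF'
Scanning for matches:
  Match 1: '398'
  Match 2: '112'
  Match 3: '922'
Total matches: 3

3


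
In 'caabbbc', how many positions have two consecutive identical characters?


Looking for consecutive identical characters in 'caabbbc':
  pos 0-1: 'c' vs 'a' -> different
  pos 1-2: 'a' vs 'a' -> MATCH ('aa')
  pos 2-3: 'a' vs 'b' -> different
  pos 3-4: 'b' vs 'b' -> MATCH ('bb')
  pos 4-5: 'b' vs 'b' -> MATCH ('bb')
  pos 5-6: 'b' vs 'c' -> different
Consecutive identical pairs: ['aa', 'bb', 'bb']
Count: 3

3


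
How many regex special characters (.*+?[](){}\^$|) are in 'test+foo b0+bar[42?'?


Regex special characters are: . * + ? [ ] ( ) { } \ ^ $ |
Scanning 'test+foo b0+bar[42?':
  pos 4: '+' -> SPECIAL
  pos 11: '+' -> SPECIAL
  pos 15: '[' -> SPECIAL
  pos 18: '?' -> SPECIAL
Special chars found: ['+', '+', '[', '?']
Total: 4

4


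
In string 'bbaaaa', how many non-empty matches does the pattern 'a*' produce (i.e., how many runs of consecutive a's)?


Pattern 'a*' matches zero or more a's. We want non-empty runs of consecutive a's.
String: 'bbaaaa'
Walking through the string to find runs of a's:
  Run 1: positions 2-5 -> 'aaaa'
Non-empty runs found: ['aaaa']
Count: 1

1


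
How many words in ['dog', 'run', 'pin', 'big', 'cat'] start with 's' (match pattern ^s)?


Pattern ^s anchors to start of word. Check which words begin with 's':
  'dog' -> no
  'run' -> no
  'pin' -> no
  'big' -> no
  'cat' -> no
Matching words: []
Count: 0

0


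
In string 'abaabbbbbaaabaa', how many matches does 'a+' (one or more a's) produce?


Pattern 'a+' matches one or more consecutive a's.
String: 'abaabbbbbaaabaa'
Scanning for runs of a:
  Match 1: 'a' (length 1)
  Match 2: 'aa' (length 2)
  Match 3: 'aaa' (length 3)
  Match 4: 'aa' (length 2)
Total matches: 4

4


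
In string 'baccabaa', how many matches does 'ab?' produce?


Pattern 'ab?' matches 'a' optionally followed by 'b'.
String: 'baccabaa'
Scanning left to right for 'a' then checking next char:
  Match 1: 'a' (a not followed by b)
  Match 2: 'ab' (a followed by b)
  Match 3: 'a' (a not followed by b)
  Match 4: 'a' (a not followed by b)
Total matches: 4

4


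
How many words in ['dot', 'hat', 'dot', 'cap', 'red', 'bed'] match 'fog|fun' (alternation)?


Alternation 'fog|fun' matches either 'fog' or 'fun'.
Checking each word:
  'dot' -> no
  'hat' -> no
  'dot' -> no
  'cap' -> no
  'red' -> no
  'bed' -> no
Matches: []
Count: 0

0


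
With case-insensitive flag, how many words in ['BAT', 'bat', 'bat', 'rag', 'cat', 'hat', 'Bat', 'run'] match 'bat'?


Case-insensitive matching: compare each word's lowercase form to 'bat'.
  'BAT' -> lower='bat' -> MATCH
  'bat' -> lower='bat' -> MATCH
  'bat' -> lower='bat' -> MATCH
  'rag' -> lower='rag' -> no
  'cat' -> lower='cat' -> no
  'hat' -> lower='hat' -> no
  'Bat' -> lower='bat' -> MATCH
  'run' -> lower='run' -> no
Matches: ['BAT', 'bat', 'bat', 'Bat']
Count: 4

4


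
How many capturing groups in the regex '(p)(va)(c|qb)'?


To count capturing groups, count each '(' that starts a group.
Pattern: '(p)(va)(c|qb)'
Walking through the pattern:
  Position 0: '(' -> group #1
  Position 3: '(' -> group #2
  Position 7: '(' -> group #3
Total capturing groups: 3

3


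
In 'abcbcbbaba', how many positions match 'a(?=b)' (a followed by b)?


Lookahead 'a(?=b)' matches 'a' only when followed by 'b'.
String: 'abcbcbbaba'
Checking each position where char is 'a':
  pos 0: 'a' -> MATCH (next='b')
  pos 7: 'a' -> MATCH (next='b')
Matching positions: [0, 7]
Count: 2

2


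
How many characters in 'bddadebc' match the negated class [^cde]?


Negated class [^cde] matches any char NOT in {c, d, e}
Scanning 'bddadebc':
  pos 0: 'b' -> MATCH
  pos 1: 'd' -> no (excluded)
  pos 2: 'd' -> no (excluded)
  pos 3: 'a' -> MATCH
  pos 4: 'd' -> no (excluded)
  pos 5: 'e' -> no (excluded)
  pos 6: 'b' -> MATCH
  pos 7: 'c' -> no (excluded)
Total matches: 3

3


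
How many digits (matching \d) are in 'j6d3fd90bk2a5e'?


\d matches any digit 0-9.
Scanning 'j6d3fd90bk2a5e':
  pos 1: '6' -> DIGIT
  pos 3: '3' -> DIGIT
  pos 6: '9' -> DIGIT
  pos 7: '0' -> DIGIT
  pos 10: '2' -> DIGIT
  pos 12: '5' -> DIGIT
Digits found: ['6', '3', '9', '0', '2', '5']
Total: 6

6


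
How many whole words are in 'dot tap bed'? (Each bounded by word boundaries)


Word boundaries (\b) mark the start/end of each word.
Text: 'dot tap bed'
Splitting by whitespace:
  Word 1: 'dot'
  Word 2: 'tap'
  Word 3: 'bed'
Total whole words: 3

3


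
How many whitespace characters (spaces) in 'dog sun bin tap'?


\s matches whitespace characters (spaces, tabs, etc.).
Text: 'dog sun bin tap'
This text has 4 words separated by spaces.
Number of spaces = number of words - 1 = 4 - 1 = 3

3


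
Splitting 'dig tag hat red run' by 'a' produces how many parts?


Splitting by 'a' breaks the string at each occurrence of the separator.
Text: 'dig tag hat red run'
Parts after split:
  Part 1: 'dig t'
  Part 2: 'g h'
  Part 3: 't red run'
Total parts: 3

3


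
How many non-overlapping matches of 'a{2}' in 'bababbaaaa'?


Pattern 'a{2}' matches exactly 2 consecutive a's (greedy, non-overlapping).
String: 'bababbaaaa'
Scanning for runs of a's:
  Run at pos 1: 'a' (length 1) -> 0 match(es)
  Run at pos 3: 'a' (length 1) -> 0 match(es)
  Run at pos 6: 'aaaa' (length 4) -> 2 match(es)
Matches found: ['aa', 'aa']
Total: 2

2


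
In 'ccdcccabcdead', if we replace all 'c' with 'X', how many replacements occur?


re.sub('c', 'X', text) replaces every occurrence of 'c' with 'X'.
Text: 'ccdcccabcdead'
Scanning for 'c':
  pos 0: 'c' -> replacement #1
  pos 1: 'c' -> replacement #2
  pos 3: 'c' -> replacement #3
  pos 4: 'c' -> replacement #4
  pos 5: 'c' -> replacement #5
  pos 8: 'c' -> replacement #6
Total replacements: 6

6


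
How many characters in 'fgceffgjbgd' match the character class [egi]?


Character class [egi] matches any of: {e, g, i}
Scanning string 'fgceffgjbgd' character by character:
  pos 0: 'f' -> no
  pos 1: 'g' -> MATCH
  pos 2: 'c' -> no
  pos 3: 'e' -> MATCH
  pos 4: 'f' -> no
  pos 5: 'f' -> no
  pos 6: 'g' -> MATCH
  pos 7: 'j' -> no
  pos 8: 'b' -> no
  pos 9: 'g' -> MATCH
  pos 10: 'd' -> no
Total matches: 4

4


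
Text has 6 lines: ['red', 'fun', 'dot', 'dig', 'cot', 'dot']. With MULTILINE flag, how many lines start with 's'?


With MULTILINE flag, ^ matches the start of each line.
Lines: ['red', 'fun', 'dot', 'dig', 'cot', 'dot']
Checking which lines start with 's':
  Line 1: 'red' -> no
  Line 2: 'fun' -> no
  Line 3: 'dot' -> no
  Line 4: 'dig' -> no
  Line 5: 'cot' -> no
  Line 6: 'dot' -> no
Matching lines: []
Count: 0

0


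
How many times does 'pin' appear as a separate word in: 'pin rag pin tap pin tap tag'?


Scanning each word for exact match 'pin':
  Word 1: 'pin' -> MATCH
  Word 2: 'rag' -> no
  Word 3: 'pin' -> MATCH
  Word 4: 'tap' -> no
  Word 5: 'pin' -> MATCH
  Word 6: 'tap' -> no
  Word 7: 'tag' -> no
Total matches: 3

3


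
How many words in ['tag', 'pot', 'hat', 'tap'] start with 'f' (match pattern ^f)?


Pattern ^f anchors to start of word. Check which words begin with 'f':
  'tag' -> no
  'pot' -> no
  'hat' -> no
  'tap' -> no
Matching words: []
Count: 0

0


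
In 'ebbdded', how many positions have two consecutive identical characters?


Looking for consecutive identical characters in 'ebbdded':
  pos 0-1: 'e' vs 'b' -> different
  pos 1-2: 'b' vs 'b' -> MATCH ('bb')
  pos 2-3: 'b' vs 'd' -> different
  pos 3-4: 'd' vs 'd' -> MATCH ('dd')
  pos 4-5: 'd' vs 'e' -> different
  pos 5-6: 'e' vs 'd' -> different
Consecutive identical pairs: ['bb', 'dd']
Count: 2

2


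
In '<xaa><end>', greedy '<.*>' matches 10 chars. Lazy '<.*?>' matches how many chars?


Greedy '<.*>' tries to match as MUCH as possible.
Lazy '<.*?>' tries to match as LITTLE as possible.

String: '<xaa><end>'
Greedy '<.*>' starts at first '<' and extends to the LAST '>': '<xaa><end>' (10 chars)
Lazy '<.*?>' starts at first '<' and stops at the FIRST '>': '<xaa>' (5 chars)

5


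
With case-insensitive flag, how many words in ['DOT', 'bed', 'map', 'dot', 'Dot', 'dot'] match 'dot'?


Case-insensitive matching: compare each word's lowercase form to 'dot'.
  'DOT' -> lower='dot' -> MATCH
  'bed' -> lower='bed' -> no
  'map' -> lower='map' -> no
  'dot' -> lower='dot' -> MATCH
  'Dot' -> lower='dot' -> MATCH
  'dot' -> lower='dot' -> MATCH
Matches: ['DOT', 'dot', 'Dot', 'dot']
Count: 4

4


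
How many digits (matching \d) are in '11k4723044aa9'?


\d matches any digit 0-9.
Scanning '11k4723044aa9':
  pos 0: '1' -> DIGIT
  pos 1: '1' -> DIGIT
  pos 3: '4' -> DIGIT
  pos 4: '7' -> DIGIT
  pos 5: '2' -> DIGIT
  pos 6: '3' -> DIGIT
  pos 7: '0' -> DIGIT
  pos 8: '4' -> DIGIT
  pos 9: '4' -> DIGIT
  pos 12: '9' -> DIGIT
Digits found: ['1', '1', '4', '7', '2', '3', '0', '4', '4', '9']
Total: 10

10


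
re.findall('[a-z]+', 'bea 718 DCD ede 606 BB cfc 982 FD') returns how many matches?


Pattern '[a-z]+' finds one or more lowercase letters.
Text: 'bea 718 DCD ede 606 BB cfc 982 FD'
Scanning for matches:
  Match 1: 'bea'
  Match 2: 'ede'
  Match 3: 'cfc'
Total matches: 3

3


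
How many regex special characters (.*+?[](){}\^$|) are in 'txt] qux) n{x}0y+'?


Regex special characters are: . * + ? [ ] ( ) { } \ ^ $ |
Scanning 'txt] qux) n{x}0y+':
  pos 3: ']' -> SPECIAL
  pos 8: ')' -> SPECIAL
  pos 11: '{' -> SPECIAL
  pos 13: '}' -> SPECIAL
  pos 16: '+' -> SPECIAL
Special chars found: [']', ')', '{', '}', '+']
Total: 5

5


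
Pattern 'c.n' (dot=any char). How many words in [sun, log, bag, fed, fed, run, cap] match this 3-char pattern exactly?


Pattern 'c.n' means: starts with 'c', any single char, ends with 'n'.
Checking each word (must be exactly 3 chars):
  'sun' (len=3): no
  'log' (len=3): no
  'bag' (len=3): no
  'fed' (len=3): no
  'fed' (len=3): no
  'run' (len=3): no
  'cap' (len=3): no
Matching words: []
Total: 0

0


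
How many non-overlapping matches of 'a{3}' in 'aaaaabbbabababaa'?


Pattern 'a{3}' matches exactly 3 consecutive a's (greedy, non-overlapping).
String: 'aaaaabbbabababaa'
Scanning for runs of a's:
  Run at pos 0: 'aaaaa' (length 5) -> 1 match(es)
  Run at pos 8: 'a' (length 1) -> 0 match(es)
  Run at pos 10: 'a' (length 1) -> 0 match(es)
  Run at pos 12: 'a' (length 1) -> 0 match(es)
  Run at pos 14: 'aa' (length 2) -> 0 match(es)
Matches found: ['aaa']
Total: 1

1


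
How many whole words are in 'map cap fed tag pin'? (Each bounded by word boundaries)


Word boundaries (\b) mark the start/end of each word.
Text: 'map cap fed tag pin'
Splitting by whitespace:
  Word 1: 'map'
  Word 2: 'cap'
  Word 3: 'fed'
  Word 4: 'tag'
  Word 5: 'pin'
Total whole words: 5

5


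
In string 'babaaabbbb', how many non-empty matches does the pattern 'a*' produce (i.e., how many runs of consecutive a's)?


Pattern 'a*' matches zero or more a's. We want non-empty runs of consecutive a's.
String: 'babaaabbbb'
Walking through the string to find runs of a's:
  Run 1: positions 1-1 -> 'a'
  Run 2: positions 3-5 -> 'aaa'
Non-empty runs found: ['a', 'aaa']
Count: 2

2


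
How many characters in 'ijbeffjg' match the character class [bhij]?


Character class [bhij] matches any of: {b, h, i, j}
Scanning string 'ijbeffjg' character by character:
  pos 0: 'i' -> MATCH
  pos 1: 'j' -> MATCH
  pos 2: 'b' -> MATCH
  pos 3: 'e' -> no
  pos 4: 'f' -> no
  pos 5: 'f' -> no
  pos 6: 'j' -> MATCH
  pos 7: 'g' -> no
Total matches: 4

4


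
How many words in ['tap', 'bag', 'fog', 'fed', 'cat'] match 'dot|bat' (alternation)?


Alternation 'dot|bat' matches either 'dot' or 'bat'.
Checking each word:
  'tap' -> no
  'bag' -> no
  'fog' -> no
  'fed' -> no
  'cat' -> no
Matches: []
Count: 0

0


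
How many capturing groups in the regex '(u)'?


To count capturing groups, count each '(' that starts a group.
Pattern: '(u)'
Walking through the pattern:
  Position 0: '(' -> group #1
Total capturing groups: 1

1


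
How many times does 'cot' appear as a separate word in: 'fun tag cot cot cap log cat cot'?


Scanning each word for exact match 'cot':
  Word 1: 'fun' -> no
  Word 2: 'tag' -> no
  Word 3: 'cot' -> MATCH
  Word 4: 'cot' -> MATCH
  Word 5: 'cap' -> no
  Word 6: 'log' -> no
  Word 7: 'cat' -> no
  Word 8: 'cot' -> MATCH
Total matches: 3

3


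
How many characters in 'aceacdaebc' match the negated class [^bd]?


Negated class [^bd] matches any char NOT in {b, d}
Scanning 'aceacdaebc':
  pos 0: 'a' -> MATCH
  pos 1: 'c' -> MATCH
  pos 2: 'e' -> MATCH
  pos 3: 'a' -> MATCH
  pos 4: 'c' -> MATCH
  pos 5: 'd' -> no (excluded)
  pos 6: 'a' -> MATCH
  pos 7: 'e' -> MATCH
  pos 8: 'b' -> no (excluded)
  pos 9: 'c' -> MATCH
Total matches: 8

8


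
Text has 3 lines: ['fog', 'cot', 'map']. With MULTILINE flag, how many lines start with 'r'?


With MULTILINE flag, ^ matches the start of each line.
Lines: ['fog', 'cot', 'map']
Checking which lines start with 'r':
  Line 1: 'fog' -> no
  Line 2: 'cot' -> no
  Line 3: 'map' -> no
Matching lines: []
Count: 0

0


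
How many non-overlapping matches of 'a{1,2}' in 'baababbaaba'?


Pattern 'a{1,2}' matches between 1 and 2 consecutive a's (greedy).
String: 'baababbaaba'
Finding runs of a's and applying greedy matching:
  Run at pos 1: 'aa' (length 2)
  Run at pos 4: 'a' (length 1)
  Run at pos 7: 'aa' (length 2)
  Run at pos 10: 'a' (length 1)
Matches: ['aa', 'a', 'aa', 'a']
Count: 4

4


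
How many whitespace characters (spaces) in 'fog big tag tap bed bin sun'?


\s matches whitespace characters (spaces, tabs, etc.).
Text: 'fog big tag tap bed bin sun'
This text has 7 words separated by spaces.
Number of spaces = number of words - 1 = 7 - 1 = 6

6


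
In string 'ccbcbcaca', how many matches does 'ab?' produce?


Pattern 'ab?' matches 'a' optionally followed by 'b'.
String: 'ccbcbcaca'
Scanning left to right for 'a' then checking next char:
  Match 1: 'a' (a not followed by b)
  Match 2: 'a' (a not followed by b)
Total matches: 2

2


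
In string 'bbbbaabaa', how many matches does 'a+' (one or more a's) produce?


Pattern 'a+' matches one or more consecutive a's.
String: 'bbbbaabaa'
Scanning for runs of a:
  Match 1: 'aa' (length 2)
  Match 2: 'aa' (length 2)
Total matches: 2

2


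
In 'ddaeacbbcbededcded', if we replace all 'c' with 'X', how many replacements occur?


re.sub('c', 'X', text) replaces every occurrence of 'c' with 'X'.
Text: 'ddaeacbbcbededcded'
Scanning for 'c':
  pos 5: 'c' -> replacement #1
  pos 8: 'c' -> replacement #2
  pos 14: 'c' -> replacement #3
Total replacements: 3

3
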